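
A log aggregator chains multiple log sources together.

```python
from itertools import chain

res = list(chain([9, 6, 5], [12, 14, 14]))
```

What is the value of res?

Step 1: chain() concatenates iterables: [9, 6, 5] + [12, 14, 14].
Therefore res = [9, 6, 5, 12, 14, 14].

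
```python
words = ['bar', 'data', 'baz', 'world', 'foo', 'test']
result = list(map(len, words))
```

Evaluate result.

Step 1: Map len() to each word:
  'bar' -> 3
  'data' -> 4
  'baz' -> 3
  'world' -> 5
  'foo' -> 3
  'test' -> 4
Therefore result = [3, 4, 3, 5, 3, 4].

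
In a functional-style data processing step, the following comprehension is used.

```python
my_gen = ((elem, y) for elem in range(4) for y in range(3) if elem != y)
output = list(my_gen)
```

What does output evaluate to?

Step 1: Nested generator over range(4) x range(3) where elem != y:
  (0, 0): excluded (elem == y)
  (0, 1): included
  (0, 2): included
  (1, 0): included
  (1, 1): excluded (elem == y)
  (1, 2): included
  (2, 0): included
  (2, 1): included
  (2, 2): excluded (elem == y)
  (3, 0): included
  (3, 1): included
  (3, 2): included
Therefore output = [(0, 1), (0, 2), (1, 0), (1, 2), (2, 0), (2, 1), (3, 0), (3, 1), (3, 2)].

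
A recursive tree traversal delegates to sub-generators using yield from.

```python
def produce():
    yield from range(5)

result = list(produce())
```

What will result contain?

Step 1: yield from delegates to the iterable, yielding each element.
Step 2: Collected values: [0, 1, 2, 3, 4].
Therefore result = [0, 1, 2, 3, 4].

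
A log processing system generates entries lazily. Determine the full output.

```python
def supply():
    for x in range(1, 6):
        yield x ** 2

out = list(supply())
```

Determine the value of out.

Step 1: For each x in range(1, 6), yield x**2:
  x=1: yield 1**2 = 1
  x=2: yield 2**2 = 4
  x=3: yield 3**2 = 9
  x=4: yield 4**2 = 16
  x=5: yield 5**2 = 25
Therefore out = [1, 4, 9, 16, 25].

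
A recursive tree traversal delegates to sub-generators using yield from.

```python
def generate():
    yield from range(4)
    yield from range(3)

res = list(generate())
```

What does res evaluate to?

Step 1: Trace yields in order:
  yield 0
  yield 1
  yield 2
  yield 3
  yield 0
  yield 1
  yield 2
Therefore res = [0, 1, 2, 3, 0, 1, 2].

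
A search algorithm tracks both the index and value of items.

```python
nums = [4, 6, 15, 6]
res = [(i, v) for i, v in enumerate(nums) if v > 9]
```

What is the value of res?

Step 1: Filter enumerate([4, 6, 15, 6]) keeping v > 9:
  (0, 4): 4 <= 9, excluded
  (1, 6): 6 <= 9, excluded
  (2, 15): 15 > 9, included
  (3, 6): 6 <= 9, excluded
Therefore res = [(2, 15)].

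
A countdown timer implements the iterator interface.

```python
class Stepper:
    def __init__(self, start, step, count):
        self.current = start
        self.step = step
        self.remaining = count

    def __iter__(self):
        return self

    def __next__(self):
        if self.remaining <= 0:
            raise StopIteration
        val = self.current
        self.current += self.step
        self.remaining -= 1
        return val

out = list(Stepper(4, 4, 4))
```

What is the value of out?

Step 1: Stepper starts at 4, increments by 4, for 4 steps:
  Yield 4, then current += 4
  Yield 8, then current += 4
  Yield 12, then current += 4
  Yield 16, then current += 4
Therefore out = [4, 8, 12, 16].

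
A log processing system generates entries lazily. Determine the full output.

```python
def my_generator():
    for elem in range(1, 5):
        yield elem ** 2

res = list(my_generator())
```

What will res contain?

Step 1: For each elem in range(1, 5), yield elem**2:
  elem=1: yield 1**2 = 1
  elem=2: yield 2**2 = 4
  elem=3: yield 3**2 = 9
  elem=4: yield 4**2 = 16
Therefore res = [1, 4, 9, 16].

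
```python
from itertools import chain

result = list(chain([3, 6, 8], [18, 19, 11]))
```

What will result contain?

Step 1: chain() concatenates iterables: [3, 6, 8] + [18, 19, 11].
Therefore result = [3, 6, 8, 18, 19, 11].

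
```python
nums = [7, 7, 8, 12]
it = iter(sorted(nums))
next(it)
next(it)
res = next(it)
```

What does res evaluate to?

Step 1: sorted([7, 7, 8, 12]) = [7, 7, 8, 12].
Step 2: Create iterator and skip 2 elements.
Step 3: next() returns 8.
Therefore res = 8.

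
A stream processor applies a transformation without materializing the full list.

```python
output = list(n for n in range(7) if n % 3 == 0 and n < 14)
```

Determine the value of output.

Step 1: Filter range(7) where n % 3 == 0 and n < 14:
  n=0: both conditions met, included
  n=1: excluded (1 % 3 != 0)
  n=2: excluded (2 % 3 != 0)
  n=3: both conditions met, included
  n=4: excluded (4 % 3 != 0)
  n=5: excluded (5 % 3 != 0)
  n=6: both conditions met, included
Therefore output = [0, 3, 6].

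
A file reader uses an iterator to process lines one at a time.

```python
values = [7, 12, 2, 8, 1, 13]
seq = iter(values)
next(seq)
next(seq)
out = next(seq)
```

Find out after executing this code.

Step 1: Create iterator over [7, 12, 2, 8, 1, 13].
Step 2: next() consumes 7.
Step 3: next() consumes 12.
Step 4: next() returns 2.
Therefore out = 2.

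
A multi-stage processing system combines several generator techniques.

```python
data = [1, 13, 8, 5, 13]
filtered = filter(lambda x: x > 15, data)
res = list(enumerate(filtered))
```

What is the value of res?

Step 1: Filter [1, 13, 8, 5, 13] for > 15: [].
Step 2: enumerate re-indexes from 0: [].
Therefore res = [].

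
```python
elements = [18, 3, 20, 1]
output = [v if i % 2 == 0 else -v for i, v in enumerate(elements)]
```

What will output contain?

Step 1: For each (i, v), keep v if i is even, negate if odd:
  i=0 (even): keep 18
  i=1 (odd): negate to -3
  i=2 (even): keep 20
  i=3 (odd): negate to -1
Therefore output = [18, -3, 20, -1].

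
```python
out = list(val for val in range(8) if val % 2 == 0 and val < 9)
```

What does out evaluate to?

Step 1: Filter range(8) where val % 2 == 0 and val < 9:
  val=0: both conditions met, included
  val=1: excluded (1 % 2 != 0)
  val=2: both conditions met, included
  val=3: excluded (3 % 2 != 0)
  val=4: both conditions met, included
  val=5: excluded (5 % 2 != 0)
  val=6: both conditions met, included
  val=7: excluded (7 % 2 != 0)
Therefore out = [0, 2, 4, 6].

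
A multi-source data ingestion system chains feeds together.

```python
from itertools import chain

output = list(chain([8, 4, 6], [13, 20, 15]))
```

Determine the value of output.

Step 1: chain() concatenates iterables: [8, 4, 6] + [13, 20, 15].
Therefore output = [8, 4, 6, 13, 20, 15].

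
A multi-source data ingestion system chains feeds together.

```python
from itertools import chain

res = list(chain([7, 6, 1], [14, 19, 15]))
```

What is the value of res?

Step 1: chain() concatenates iterables: [7, 6, 1] + [14, 19, 15].
Therefore res = [7, 6, 1, 14, 19, 15].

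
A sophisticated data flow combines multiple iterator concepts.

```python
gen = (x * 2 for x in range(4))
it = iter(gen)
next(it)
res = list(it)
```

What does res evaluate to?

Step 1: Generator produces [0, 2, 4, 6].
Step 2: next(it) consumes first element (0).
Step 3: list(it) collects remaining: [2, 4, 6].
Therefore res = [2, 4, 6].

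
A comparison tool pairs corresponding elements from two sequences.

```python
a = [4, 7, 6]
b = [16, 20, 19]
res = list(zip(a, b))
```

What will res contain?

Step 1: zip pairs elements at same index:
  Index 0: (4, 16)
  Index 1: (7, 20)
  Index 2: (6, 19)
Therefore res = [(4, 16), (7, 20), (6, 19)].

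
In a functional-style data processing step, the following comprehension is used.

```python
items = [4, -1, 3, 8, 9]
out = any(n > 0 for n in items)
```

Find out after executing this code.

Step 1: Check n > 0 for each element in [4, -1, 3, 8, 9]:
  4 > 0: True
  -1 > 0: False
  3 > 0: True
  8 > 0: True
  9 > 0: True
Step 2: any() returns True.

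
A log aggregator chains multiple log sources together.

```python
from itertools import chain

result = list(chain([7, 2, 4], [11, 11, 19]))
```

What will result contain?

Step 1: chain() concatenates iterables: [7, 2, 4] + [11, 11, 19].
Therefore result = [7, 2, 4, 11, 11, 19].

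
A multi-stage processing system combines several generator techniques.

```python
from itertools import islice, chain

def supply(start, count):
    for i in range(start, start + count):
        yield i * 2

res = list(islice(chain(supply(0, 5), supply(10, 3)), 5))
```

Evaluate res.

Step 1: supply(0, 5) yields [0, 2, 4, 6, 8].
Step 2: supply(10, 3) yields [20, 22, 24].
Step 3: chain concatenates: [0, 2, 4, 6, 8, 20, 22, 24].
Step 4: islice takes first 5: [0, 2, 4, 6, 8].
Therefore res = [0, 2, 4, 6, 8].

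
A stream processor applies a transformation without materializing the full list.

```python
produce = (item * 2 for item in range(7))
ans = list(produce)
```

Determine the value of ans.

Step 1: For each item in range(7), compute item*2:
  item=0: 0*2 = 0
  item=1: 1*2 = 2
  item=2: 2*2 = 4
  item=3: 3*2 = 6
  item=4: 4*2 = 8
  item=5: 5*2 = 10
  item=6: 6*2 = 12
Therefore ans = [0, 2, 4, 6, 8, 10, 12].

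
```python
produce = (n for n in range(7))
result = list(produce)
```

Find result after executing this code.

Step 1: Generator expression iterates range(7): [0, 1, 2, 3, 4, 5, 6].
Step 2: list() collects all values.
Therefore result = [0, 1, 2, 3, 4, 5, 6].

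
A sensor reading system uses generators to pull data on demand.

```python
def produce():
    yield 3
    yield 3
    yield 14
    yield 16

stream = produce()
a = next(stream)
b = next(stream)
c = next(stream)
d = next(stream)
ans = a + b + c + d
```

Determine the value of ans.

Step 1: Create generator and consume all values:
  a = next(stream) = 3
  b = next(stream) = 3
  c = next(stream) = 14
  d = next(stream) = 16
Step 2: ans = 3 + 3 + 14 + 16 = 36.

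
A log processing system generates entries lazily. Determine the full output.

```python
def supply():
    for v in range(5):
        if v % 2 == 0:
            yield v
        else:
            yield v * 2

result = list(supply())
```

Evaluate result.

Step 1: For each v in range(5), yield v if even, else v*2:
  v=0 (even): yield 0
  v=1 (odd): yield 1*2 = 2
  v=2 (even): yield 2
  v=3 (odd): yield 3*2 = 6
  v=4 (even): yield 4
Therefore result = [0, 2, 2, 6, 4].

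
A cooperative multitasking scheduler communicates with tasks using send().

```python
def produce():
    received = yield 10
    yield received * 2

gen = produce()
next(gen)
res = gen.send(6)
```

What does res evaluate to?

Step 1: next(gen) advances to first yield, producing 10.
Step 2: send(6) resumes, received = 6.
Step 3: yield received * 2 = 6 * 2 = 12.
Therefore res = 12.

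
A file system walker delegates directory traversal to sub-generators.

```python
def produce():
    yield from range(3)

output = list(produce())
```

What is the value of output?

Step 1: yield from delegates to the iterable, yielding each element.
Step 2: Collected values: [0, 1, 2].
Therefore output = [0, 1, 2].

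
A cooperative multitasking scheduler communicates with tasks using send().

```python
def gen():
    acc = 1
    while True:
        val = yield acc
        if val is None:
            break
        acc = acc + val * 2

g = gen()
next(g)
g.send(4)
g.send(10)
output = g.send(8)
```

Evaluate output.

Step 1: next() -> yield acc=1.
Step 2: send(4) -> val=4, acc = 1 + 4*2 = 9, yield 9.
Step 3: send(10) -> val=10, acc = 9 + 10*2 = 29, yield 29.
Step 4: send(8) -> val=8, acc = 29 + 8*2 = 45, yield 45.
Therefore output = 45.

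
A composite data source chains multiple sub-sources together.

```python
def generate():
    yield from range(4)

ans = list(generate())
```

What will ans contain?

Step 1: yield from delegates to the iterable, yielding each element.
Step 2: Collected values: [0, 1, 2, 3].
Therefore ans = [0, 1, 2, 3].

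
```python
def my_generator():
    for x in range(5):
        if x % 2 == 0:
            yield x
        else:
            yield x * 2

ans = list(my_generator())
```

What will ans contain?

Step 1: For each x in range(5), yield x if even, else x*2:
  x=0 (even): yield 0
  x=1 (odd): yield 1*2 = 2
  x=2 (even): yield 2
  x=3 (odd): yield 3*2 = 6
  x=4 (even): yield 4
Therefore ans = [0, 2, 2, 6, 4].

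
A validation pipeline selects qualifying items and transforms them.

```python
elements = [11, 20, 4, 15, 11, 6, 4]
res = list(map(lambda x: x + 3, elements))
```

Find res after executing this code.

Step 1: Apply lambda x: x + 3 to each element:
  11 -> 14
  20 -> 23
  4 -> 7
  15 -> 18
  11 -> 14
  6 -> 9
  4 -> 7
Therefore res = [14, 23, 7, 18, 14, 9, 7].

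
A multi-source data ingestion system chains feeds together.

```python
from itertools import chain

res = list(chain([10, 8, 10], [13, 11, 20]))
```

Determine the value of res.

Step 1: chain() concatenates iterables: [10, 8, 10] + [13, 11, 20].
Therefore res = [10, 8, 10, 13, 11, 20].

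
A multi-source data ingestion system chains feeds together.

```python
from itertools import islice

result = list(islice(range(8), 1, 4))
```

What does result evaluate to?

Step 1: islice(range(8), 1, 4) takes elements at indices [1, 4).
Step 2: Elements: [1, 2, 3].
Therefore result = [1, 2, 3].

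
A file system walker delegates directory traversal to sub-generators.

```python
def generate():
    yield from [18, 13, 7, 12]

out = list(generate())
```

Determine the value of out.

Step 1: yield from delegates to the iterable, yielding each element.
Step 2: Collected values: [18, 13, 7, 12].
Therefore out = [18, 13, 7, 12].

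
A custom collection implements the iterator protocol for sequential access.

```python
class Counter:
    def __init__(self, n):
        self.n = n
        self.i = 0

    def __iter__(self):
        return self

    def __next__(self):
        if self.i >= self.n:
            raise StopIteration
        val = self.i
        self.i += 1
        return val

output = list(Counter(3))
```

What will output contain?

Step 1: Counter(3) creates an iterator counting 0 to 2.
Step 2: list() consumes all values: [0, 1, 2].
Therefore output = [0, 1, 2].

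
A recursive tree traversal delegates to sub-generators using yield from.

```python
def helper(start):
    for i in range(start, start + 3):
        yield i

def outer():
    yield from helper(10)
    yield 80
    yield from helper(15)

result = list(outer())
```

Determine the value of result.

Step 1: outer() delegates to helper(10):
  yield 10
  yield 11
  yield 12
Step 2: yield 80
Step 3: Delegates to helper(15):
  yield 15
  yield 16
  yield 17
Therefore result = [10, 11, 12, 80, 15, 16, 17].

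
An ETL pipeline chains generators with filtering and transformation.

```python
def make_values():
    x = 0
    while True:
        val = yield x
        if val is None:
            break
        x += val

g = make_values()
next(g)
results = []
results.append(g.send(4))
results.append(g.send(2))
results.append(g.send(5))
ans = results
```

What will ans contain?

Step 1: next(g) -> yield 0.
Step 2: send(4) -> x = 4, yield 4.
Step 3: send(2) -> x = 6, yield 6.
Step 4: send(5) -> x = 11, yield 11.
Therefore ans = [4, 6, 11].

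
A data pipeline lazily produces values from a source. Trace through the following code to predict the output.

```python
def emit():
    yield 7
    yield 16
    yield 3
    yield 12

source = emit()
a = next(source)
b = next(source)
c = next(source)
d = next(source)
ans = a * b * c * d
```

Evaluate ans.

Step 1: Create generator and consume all values:
  a = next(source) = 7
  b = next(source) = 16
  c = next(source) = 3
  d = next(source) = 12
Step 2: ans = 7 * 16 * 3 * 12 = 4032.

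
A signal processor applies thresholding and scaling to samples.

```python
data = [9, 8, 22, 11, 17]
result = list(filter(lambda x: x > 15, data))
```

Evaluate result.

Step 1: Filter elements > 15:
  9: removed
  8: removed
  22: kept
  11: removed
  17: kept
Therefore result = [22, 17].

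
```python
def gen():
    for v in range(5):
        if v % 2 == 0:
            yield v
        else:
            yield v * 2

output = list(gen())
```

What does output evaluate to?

Step 1: For each v in range(5), yield v if even, else v*2:
  v=0 (even): yield 0
  v=1 (odd): yield 1*2 = 2
  v=2 (even): yield 2
  v=3 (odd): yield 3*2 = 6
  v=4 (even): yield 4
Therefore output = [0, 2, 2, 6, 4].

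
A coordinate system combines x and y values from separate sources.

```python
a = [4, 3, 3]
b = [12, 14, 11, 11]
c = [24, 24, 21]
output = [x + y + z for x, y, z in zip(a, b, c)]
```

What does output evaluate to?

Step 1: zip three lists (truncates to shortest, len=3):
  4 + 12 + 24 = 40
  3 + 14 + 24 = 41
  3 + 11 + 21 = 35
Therefore output = [40, 41, 35].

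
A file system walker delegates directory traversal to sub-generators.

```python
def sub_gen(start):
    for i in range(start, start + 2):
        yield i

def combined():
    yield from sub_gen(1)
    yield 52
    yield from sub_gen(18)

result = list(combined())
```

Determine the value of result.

Step 1: combined() delegates to sub_gen(1):
  yield 1
  yield 2
Step 2: yield 52
Step 3: Delegates to sub_gen(18):
  yield 18
  yield 19
Therefore result = [1, 2, 52, 18, 19].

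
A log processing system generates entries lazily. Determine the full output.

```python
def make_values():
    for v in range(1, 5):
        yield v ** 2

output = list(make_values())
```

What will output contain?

Step 1: For each v in range(1, 5), yield v**2:
  v=1: yield 1**2 = 1
  v=2: yield 2**2 = 4
  v=3: yield 3**2 = 9
  v=4: yield 4**2 = 16
Therefore output = [1, 4, 9, 16].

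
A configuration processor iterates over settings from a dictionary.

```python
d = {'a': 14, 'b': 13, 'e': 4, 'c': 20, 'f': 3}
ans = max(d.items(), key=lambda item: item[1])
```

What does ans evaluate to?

Step 1: Find item with maximum value:
  ('a', 14)
  ('b', 13)
  ('e', 4)
  ('c', 20)
  ('f', 3)
Step 2: Maximum value is 20 at key 'c'.
Therefore ans = ('c', 20).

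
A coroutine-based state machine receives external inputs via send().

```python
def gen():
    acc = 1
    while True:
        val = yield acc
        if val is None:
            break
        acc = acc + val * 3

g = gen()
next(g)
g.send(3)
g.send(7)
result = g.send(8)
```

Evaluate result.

Step 1: next() -> yield acc=1.
Step 2: send(3) -> val=3, acc = 1 + 3*3 = 10, yield 10.
Step 3: send(7) -> val=7, acc = 10 + 7*3 = 31, yield 31.
Step 4: send(8) -> val=8, acc = 31 + 8*3 = 55, yield 55.
Therefore result = 55.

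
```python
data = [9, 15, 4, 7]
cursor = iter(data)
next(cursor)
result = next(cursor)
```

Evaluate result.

Step 1: Create iterator over [9, 15, 4, 7].
Step 2: next() consumes 9.
Step 3: next() returns 15.
Therefore result = 15.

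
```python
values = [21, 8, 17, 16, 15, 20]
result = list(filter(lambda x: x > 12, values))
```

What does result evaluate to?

Step 1: Filter elements > 12:
  21: kept
  8: removed
  17: kept
  16: kept
  15: kept
  20: kept
Therefore result = [21, 17, 16, 15, 20].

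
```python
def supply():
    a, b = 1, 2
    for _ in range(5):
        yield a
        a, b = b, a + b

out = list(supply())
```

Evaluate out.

Step 1: Fibonacci-like sequence starting with a=1, b=2:
  Iteration 1: yield a=1, then a,b = 2,3
  Iteration 2: yield a=2, then a,b = 3,5
  Iteration 3: yield a=3, then a,b = 5,8
  Iteration 4: yield a=5, then a,b = 8,13
  Iteration 5: yield a=8, then a,b = 13,21
Therefore out = [1, 2, 3, 5, 8].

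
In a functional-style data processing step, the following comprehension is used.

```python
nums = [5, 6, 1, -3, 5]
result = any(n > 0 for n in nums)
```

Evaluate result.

Step 1: Check n > 0 for each element in [5, 6, 1, -3, 5]:
  5 > 0: True
  6 > 0: True
  1 > 0: True
  -3 > 0: False
  5 > 0: True
Step 2: any() returns True.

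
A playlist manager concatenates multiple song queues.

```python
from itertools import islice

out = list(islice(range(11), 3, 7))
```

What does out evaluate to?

Step 1: islice(range(11), 3, 7) takes elements at indices [3, 7).
Step 2: Elements: [3, 4, 5, 6].
Therefore out = [3, 4, 5, 6].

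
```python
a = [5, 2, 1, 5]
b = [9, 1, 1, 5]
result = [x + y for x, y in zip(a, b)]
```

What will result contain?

Step 1: Add corresponding elements:
  5 + 9 = 14
  2 + 1 = 3
  1 + 1 = 2
  5 + 5 = 10
Therefore result = [14, 3, 2, 10].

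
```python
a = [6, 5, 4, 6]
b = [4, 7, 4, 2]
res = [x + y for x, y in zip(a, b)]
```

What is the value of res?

Step 1: Add corresponding elements:
  6 + 4 = 10
  5 + 7 = 12
  4 + 4 = 8
  6 + 2 = 8
Therefore res = [10, 12, 8, 8].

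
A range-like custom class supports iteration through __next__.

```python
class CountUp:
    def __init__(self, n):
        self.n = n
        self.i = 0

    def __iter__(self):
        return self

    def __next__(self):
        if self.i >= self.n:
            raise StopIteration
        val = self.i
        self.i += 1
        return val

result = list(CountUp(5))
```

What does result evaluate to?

Step 1: CountUp(5) creates an iterator counting 0 to 4.
Step 2: list() consumes all values: [0, 1, 2, 3, 4].
Therefore result = [0, 1, 2, 3, 4].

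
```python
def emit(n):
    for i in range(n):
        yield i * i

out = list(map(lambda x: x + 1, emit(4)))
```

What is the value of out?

Step 1: emit(4) yields squares: [0, 1, 4, 9].
Step 2: map adds 1 to each: [1, 2, 5, 10].
Therefore out = [1, 2, 5, 10].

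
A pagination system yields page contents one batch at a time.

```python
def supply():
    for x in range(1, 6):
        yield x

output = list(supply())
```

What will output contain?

Step 1: The generator yields each value from range(1, 6).
Step 2: list() consumes all yields: [1, 2, 3, 4, 5].
Therefore output = [1, 2, 3, 4, 5].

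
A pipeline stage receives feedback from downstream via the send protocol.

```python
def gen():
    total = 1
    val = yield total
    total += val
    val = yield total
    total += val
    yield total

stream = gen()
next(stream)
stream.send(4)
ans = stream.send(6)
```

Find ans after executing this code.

Step 1: next() -> yield total=1.
Step 2: send(4) -> val=4, total = 1+4 = 5, yield 5.
Step 3: send(6) -> val=6, total = 5+6 = 11, yield 11.
Therefore ans = 11.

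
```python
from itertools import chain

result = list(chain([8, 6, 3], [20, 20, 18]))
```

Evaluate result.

Step 1: chain() concatenates iterables: [8, 6, 3] + [20, 20, 18].
Therefore result = [8, 6, 3, 20, 20, 18].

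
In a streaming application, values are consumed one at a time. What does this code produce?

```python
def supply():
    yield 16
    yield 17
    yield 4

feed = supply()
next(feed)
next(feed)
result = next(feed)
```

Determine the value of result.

Step 1: supply() creates a generator.
Step 2: next(feed) yields 16 (consumed and discarded).
Step 3: next(feed) yields 17 (consumed and discarded).
Step 4: next(feed) yields 4, assigned to result.
Therefore result = 4.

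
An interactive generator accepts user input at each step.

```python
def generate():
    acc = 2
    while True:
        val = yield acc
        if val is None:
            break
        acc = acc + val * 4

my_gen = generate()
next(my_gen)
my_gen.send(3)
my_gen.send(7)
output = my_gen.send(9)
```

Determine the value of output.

Step 1: next() -> yield acc=2.
Step 2: send(3) -> val=3, acc = 2 + 3*4 = 14, yield 14.
Step 3: send(7) -> val=7, acc = 14 + 7*4 = 42, yield 42.
Step 4: send(9) -> val=9, acc = 42 + 9*4 = 78, yield 78.
Therefore output = 78.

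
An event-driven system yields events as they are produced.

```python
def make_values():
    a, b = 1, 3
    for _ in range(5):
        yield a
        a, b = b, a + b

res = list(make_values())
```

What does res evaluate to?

Step 1: Fibonacci-like sequence starting with a=1, b=3:
  Iteration 1: yield a=1, then a,b = 3,4
  Iteration 2: yield a=3, then a,b = 4,7
  Iteration 3: yield a=4, then a,b = 7,11
  Iteration 4: yield a=7, then a,b = 11,18
  Iteration 5: yield a=11, then a,b = 18,29
Therefore res = [1, 3, 4, 7, 11].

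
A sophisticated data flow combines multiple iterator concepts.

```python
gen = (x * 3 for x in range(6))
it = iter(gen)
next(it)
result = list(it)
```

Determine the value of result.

Step 1: Generator produces [0, 3, 6, 9, 12, 15].
Step 2: next(it) consumes first element (0).
Step 3: list(it) collects remaining: [3, 6, 9, 12, 15].
Therefore result = [3, 6, 9, 12, 15].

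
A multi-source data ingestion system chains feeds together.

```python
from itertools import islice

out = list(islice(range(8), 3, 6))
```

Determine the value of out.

Step 1: islice(range(8), 3, 6) takes elements at indices [3, 6).
Step 2: Elements: [3, 4, 5].
Therefore out = [3, 4, 5].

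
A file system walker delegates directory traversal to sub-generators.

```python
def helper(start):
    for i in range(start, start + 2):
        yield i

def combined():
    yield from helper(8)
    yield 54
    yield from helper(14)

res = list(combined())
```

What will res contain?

Step 1: combined() delegates to helper(8):
  yield 8
  yield 9
Step 2: yield 54
Step 3: Delegates to helper(14):
  yield 14
  yield 15
Therefore res = [8, 9, 54, 14, 15].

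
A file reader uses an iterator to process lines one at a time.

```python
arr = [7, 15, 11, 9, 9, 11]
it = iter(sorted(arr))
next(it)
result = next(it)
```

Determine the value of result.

Step 1: sorted([7, 15, 11, 9, 9, 11]) = [7, 9, 9, 11, 11, 15].
Step 2: Create iterator and skip 1 elements.
Step 3: next() returns 9.
Therefore result = 9.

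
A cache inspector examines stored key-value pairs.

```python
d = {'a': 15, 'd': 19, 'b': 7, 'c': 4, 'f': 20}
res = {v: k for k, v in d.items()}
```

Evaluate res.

Step 1: Invert dict (swap keys and values):
  'a': 15 -> 15: 'a'
  'd': 19 -> 19: 'd'
  'b': 7 -> 7: 'b'
  'c': 4 -> 4: 'c'
  'f': 20 -> 20: 'f'
Therefore res = {15: 'a', 19: 'd', 7: 'b', 4: 'c', 20: 'f'}.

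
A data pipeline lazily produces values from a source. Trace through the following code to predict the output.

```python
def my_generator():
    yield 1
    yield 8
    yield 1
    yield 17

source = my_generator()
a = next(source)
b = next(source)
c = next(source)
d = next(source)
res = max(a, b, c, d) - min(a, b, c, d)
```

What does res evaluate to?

Step 1: Create generator and consume all values:
  a = next(source) = 1
  b = next(source) = 8
  c = next(source) = 1
  d = next(source) = 17
Step 2: max = 17, min = 1, res = 17 - 1 = 16.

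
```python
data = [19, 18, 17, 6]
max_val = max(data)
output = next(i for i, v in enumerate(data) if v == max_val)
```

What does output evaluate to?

Step 1: max([19, 18, 17, 6]) = 19.
Step 2: Find first index where value == 19:
  Index 0: 19 == 19, found!
Therefore output = 0.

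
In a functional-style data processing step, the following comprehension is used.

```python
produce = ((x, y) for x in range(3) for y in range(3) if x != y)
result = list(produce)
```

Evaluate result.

Step 1: Nested generator over range(3) x range(3) where x != y:
  (0, 0): excluded (x == y)
  (0, 1): included
  (0, 2): included
  (1, 0): included
  (1, 1): excluded (x == y)
  (1, 2): included
  (2, 0): included
  (2, 1): included
  (2, 2): excluded (x == y)
Therefore result = [(0, 1), (0, 2), (1, 0), (1, 2), (2, 0), (2, 1)].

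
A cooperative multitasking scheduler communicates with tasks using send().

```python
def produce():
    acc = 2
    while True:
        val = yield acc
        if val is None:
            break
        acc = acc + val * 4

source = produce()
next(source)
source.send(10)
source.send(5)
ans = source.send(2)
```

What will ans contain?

Step 1: next() -> yield acc=2.
Step 2: send(10) -> val=10, acc = 2 + 10*4 = 42, yield 42.
Step 3: send(5) -> val=5, acc = 42 + 5*4 = 62, yield 62.
Step 4: send(2) -> val=2, acc = 62 + 2*4 = 70, yield 70.
Therefore ans = 70.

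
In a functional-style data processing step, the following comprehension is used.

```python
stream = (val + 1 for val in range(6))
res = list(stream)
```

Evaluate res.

Step 1: For each val in range(6), compute val+1:
  val=0: 0+1 = 1
  val=1: 1+1 = 2
  val=2: 2+1 = 3
  val=3: 3+1 = 4
  val=4: 4+1 = 5
  val=5: 5+1 = 6
Therefore res = [1, 2, 3, 4, 5, 6].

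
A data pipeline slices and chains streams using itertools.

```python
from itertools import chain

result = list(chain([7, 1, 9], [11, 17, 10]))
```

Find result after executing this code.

Step 1: chain() concatenates iterables: [7, 1, 9] + [11, 17, 10].
Therefore result = [7, 1, 9, 11, 17, 10].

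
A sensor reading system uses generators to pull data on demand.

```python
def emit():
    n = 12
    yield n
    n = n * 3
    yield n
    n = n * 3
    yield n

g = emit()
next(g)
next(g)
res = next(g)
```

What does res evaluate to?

Step 1: Trace through generator execution:
  Yield 1: n starts at 12, yield 12
  Yield 2: n = 12 * 3 = 36, yield 36
  Yield 3: n = 36 * 3 = 108, yield 108
Step 2: First next() gets 12, second next() gets the second value, third next() yields 108.
Therefore res = 108.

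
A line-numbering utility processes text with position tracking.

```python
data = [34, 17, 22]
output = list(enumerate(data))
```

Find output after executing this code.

Step 1: enumerate pairs each element with its index:
  (0, 34)
  (1, 17)
  (2, 22)
Therefore output = [(0, 34), (1, 17), (2, 22)].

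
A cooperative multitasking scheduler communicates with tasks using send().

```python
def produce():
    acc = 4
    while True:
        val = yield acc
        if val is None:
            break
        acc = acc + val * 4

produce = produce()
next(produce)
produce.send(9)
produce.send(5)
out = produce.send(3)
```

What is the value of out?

Step 1: next() -> yield acc=4.
Step 2: send(9) -> val=9, acc = 4 + 9*4 = 40, yield 40.
Step 3: send(5) -> val=5, acc = 40 + 5*4 = 60, yield 60.
Step 4: send(3) -> val=3, acc = 60 + 3*4 = 72, yield 72.
Therefore out = 72.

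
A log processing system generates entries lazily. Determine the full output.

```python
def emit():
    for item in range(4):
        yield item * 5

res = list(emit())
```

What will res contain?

Step 1: For each item in range(4), yield item * 5:
  item=0: yield 0 * 5 = 0
  item=1: yield 1 * 5 = 5
  item=2: yield 2 * 5 = 10
  item=3: yield 3 * 5 = 15
Therefore res = [0, 5, 10, 15].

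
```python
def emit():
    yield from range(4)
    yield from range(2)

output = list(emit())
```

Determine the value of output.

Step 1: Trace yields in order:
  yield 0
  yield 1
  yield 2
  yield 3
  yield 0
  yield 1
Therefore output = [0, 1, 2, 3, 0, 1].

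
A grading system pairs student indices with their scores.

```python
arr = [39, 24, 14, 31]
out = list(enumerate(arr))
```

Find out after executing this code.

Step 1: enumerate pairs each element with its index:
  (0, 39)
  (1, 24)
  (2, 14)
  (3, 31)
Therefore out = [(0, 39), (1, 24), (2, 14), (3, 31)].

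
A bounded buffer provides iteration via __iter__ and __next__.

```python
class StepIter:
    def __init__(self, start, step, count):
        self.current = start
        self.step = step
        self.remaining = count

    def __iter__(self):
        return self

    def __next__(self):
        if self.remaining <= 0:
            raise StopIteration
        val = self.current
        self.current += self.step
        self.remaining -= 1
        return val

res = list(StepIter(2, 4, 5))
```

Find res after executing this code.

Step 1: StepIter starts at 2, increments by 4, for 5 steps:
  Yield 2, then current += 4
  Yield 6, then current += 4
  Yield 10, then current += 4
  Yield 14, then current += 4
  Yield 18, then current += 4
Therefore res = [2, 6, 10, 14, 18].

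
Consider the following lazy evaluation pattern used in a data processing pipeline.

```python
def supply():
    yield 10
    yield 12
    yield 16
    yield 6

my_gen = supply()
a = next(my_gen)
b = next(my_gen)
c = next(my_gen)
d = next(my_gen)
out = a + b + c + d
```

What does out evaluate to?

Step 1: Create generator and consume all values:
  a = next(my_gen) = 10
  b = next(my_gen) = 12
  c = next(my_gen) = 16
  d = next(my_gen) = 6
Step 2: out = 10 + 12 + 16 + 6 = 44.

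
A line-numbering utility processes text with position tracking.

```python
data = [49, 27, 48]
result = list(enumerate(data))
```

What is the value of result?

Step 1: enumerate pairs each element with its index:
  (0, 49)
  (1, 27)
  (2, 48)
Therefore result = [(0, 49), (1, 27), (2, 48)].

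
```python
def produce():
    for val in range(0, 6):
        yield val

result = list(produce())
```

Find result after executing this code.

Step 1: The generator yields each value from range(0, 6).
Step 2: list() consumes all yields: [0, 1, 2, 3, 4, 5].
Therefore result = [0, 1, 2, 3, 4, 5].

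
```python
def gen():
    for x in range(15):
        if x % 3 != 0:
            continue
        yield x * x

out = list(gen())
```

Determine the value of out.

Step 1: Only yield x**2 when x is divisible by 3:
  x=0: 0 % 3 == 0, yield 0**2 = 0
  x=3: 3 % 3 == 0, yield 3**2 = 9
  x=6: 6 % 3 == 0, yield 6**2 = 36
  x=9: 9 % 3 == 0, yield 9**2 = 81
  x=12: 12 % 3 == 0, yield 12**2 = 144
Therefore out = [0, 9, 36, 81, 144].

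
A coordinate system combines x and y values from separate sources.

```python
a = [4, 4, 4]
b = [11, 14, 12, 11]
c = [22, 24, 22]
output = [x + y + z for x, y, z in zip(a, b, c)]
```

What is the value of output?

Step 1: zip three lists (truncates to shortest, len=3):
  4 + 11 + 22 = 37
  4 + 14 + 24 = 42
  4 + 12 + 22 = 38
Therefore output = [37, 42, 38].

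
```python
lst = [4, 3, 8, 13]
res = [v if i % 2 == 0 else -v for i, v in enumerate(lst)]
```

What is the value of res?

Step 1: For each (i, v), keep v if i is even, negate if odd:
  i=0 (even): keep 4
  i=1 (odd): negate to -3
  i=2 (even): keep 8
  i=3 (odd): negate to -13
Therefore res = [4, -3, 8, -13].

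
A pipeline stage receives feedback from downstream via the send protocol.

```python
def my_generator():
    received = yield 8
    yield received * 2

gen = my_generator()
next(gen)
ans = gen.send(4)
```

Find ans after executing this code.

Step 1: next(gen) advances to first yield, producing 8.
Step 2: send(4) resumes, received = 4.
Step 3: yield received * 2 = 4 * 2 = 8.
Therefore ans = 8.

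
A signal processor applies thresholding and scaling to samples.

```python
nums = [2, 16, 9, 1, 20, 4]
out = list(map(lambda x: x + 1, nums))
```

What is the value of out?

Step 1: Apply lambda x: x + 1 to each element:
  2 -> 3
  16 -> 17
  9 -> 10
  1 -> 2
  20 -> 21
  4 -> 5
Therefore out = [3, 17, 10, 2, 21, 5].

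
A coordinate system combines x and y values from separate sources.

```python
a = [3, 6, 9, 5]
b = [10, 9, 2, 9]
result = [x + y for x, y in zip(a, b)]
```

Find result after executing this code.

Step 1: Add corresponding elements:
  3 + 10 = 13
  6 + 9 = 15
  9 + 2 = 11
  5 + 9 = 14
Therefore result = [13, 15, 11, 14].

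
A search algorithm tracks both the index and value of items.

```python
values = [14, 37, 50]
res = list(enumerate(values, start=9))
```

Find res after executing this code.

Step 1: enumerate with start=9:
  (9, 14)
  (10, 37)
  (11, 50)
Therefore res = [(9, 14), (10, 37), (11, 50)].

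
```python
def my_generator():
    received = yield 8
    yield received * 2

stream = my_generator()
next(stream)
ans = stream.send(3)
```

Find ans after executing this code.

Step 1: next(stream) advances to first yield, producing 8.
Step 2: send(3) resumes, received = 3.
Step 3: yield received * 2 = 3 * 2 = 6.
Therefore ans = 6.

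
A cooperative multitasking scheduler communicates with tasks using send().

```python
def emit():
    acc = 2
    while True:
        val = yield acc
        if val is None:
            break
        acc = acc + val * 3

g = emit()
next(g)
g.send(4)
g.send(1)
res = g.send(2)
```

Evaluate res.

Step 1: next() -> yield acc=2.
Step 2: send(4) -> val=4, acc = 2 + 4*3 = 14, yield 14.
Step 3: send(1) -> val=1, acc = 14 + 1*3 = 17, yield 17.
Step 4: send(2) -> val=2, acc = 17 + 2*3 = 23, yield 23.
Therefore res = 23.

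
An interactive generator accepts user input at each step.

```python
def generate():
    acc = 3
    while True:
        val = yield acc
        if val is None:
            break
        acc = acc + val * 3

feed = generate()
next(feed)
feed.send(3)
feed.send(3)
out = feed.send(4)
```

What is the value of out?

Step 1: next() -> yield acc=3.
Step 2: send(3) -> val=3, acc = 3 + 3*3 = 12, yield 12.
Step 3: send(3) -> val=3, acc = 12 + 3*3 = 21, yield 21.
Step 4: send(4) -> val=4, acc = 21 + 4*3 = 33, yield 33.
Therefore out = 33.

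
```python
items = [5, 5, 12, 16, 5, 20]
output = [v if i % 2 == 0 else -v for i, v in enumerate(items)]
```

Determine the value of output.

Step 1: For each (i, v), keep v if i is even, negate if odd:
  i=0 (even): keep 5
  i=1 (odd): negate to -5
  i=2 (even): keep 12
  i=3 (odd): negate to -16
  i=4 (even): keep 5
  i=5 (odd): negate to -20
Therefore output = [5, -5, 12, -16, 5, -20].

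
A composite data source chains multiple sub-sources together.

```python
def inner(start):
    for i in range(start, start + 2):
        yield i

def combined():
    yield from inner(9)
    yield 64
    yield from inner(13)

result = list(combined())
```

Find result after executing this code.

Step 1: combined() delegates to inner(9):
  yield 9
  yield 10
Step 2: yield 64
Step 3: Delegates to inner(13):
  yield 13
  yield 14
Therefore result = [9, 10, 64, 13, 14].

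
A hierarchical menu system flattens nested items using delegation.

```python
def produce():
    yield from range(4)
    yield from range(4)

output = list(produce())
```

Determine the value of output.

Step 1: Trace yields in order:
  yield 0
  yield 1
  yield 2
  yield 3
  yield 0
  yield 1
  yield 2
  yield 3
Therefore output = [0, 1, 2, 3, 0, 1, 2, 3].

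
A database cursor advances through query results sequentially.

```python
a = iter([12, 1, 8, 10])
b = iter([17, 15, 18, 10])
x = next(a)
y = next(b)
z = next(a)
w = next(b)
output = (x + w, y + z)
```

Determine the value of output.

Step 1: a iterates [12, 1, 8, 10], b iterates [17, 15, 18, 10].
Step 2: x = next(a) = 12, y = next(b) = 17.
Step 3: z = next(a) = 1, w = next(b) = 15.
Step 4: output = (12 + 15, 17 + 1) = (27, 18).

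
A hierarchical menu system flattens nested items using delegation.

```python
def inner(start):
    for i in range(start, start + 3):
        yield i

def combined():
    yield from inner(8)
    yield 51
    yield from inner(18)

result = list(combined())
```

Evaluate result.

Step 1: combined() delegates to inner(8):
  yield 8
  yield 9
  yield 10
Step 2: yield 51
Step 3: Delegates to inner(18):
  yield 18
  yield 19
  yield 20
Therefore result = [8, 9, 10, 51, 18, 19, 20].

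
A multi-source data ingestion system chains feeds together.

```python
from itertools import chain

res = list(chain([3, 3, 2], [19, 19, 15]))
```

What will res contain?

Step 1: chain() concatenates iterables: [3, 3, 2] + [19, 19, 15].
Therefore res = [3, 3, 2, 19, 19, 15].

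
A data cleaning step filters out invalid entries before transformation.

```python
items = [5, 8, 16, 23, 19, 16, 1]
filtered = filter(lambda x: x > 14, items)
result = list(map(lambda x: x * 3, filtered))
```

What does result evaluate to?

Step 1: Filter items for elements > 14:
  5: removed
  8: removed
  16: kept
  23: kept
  19: kept
  16: kept
  1: removed
Step 2: Map x * 3 on filtered [16, 23, 19, 16]:
  16 -> 48
  23 -> 69
  19 -> 57
  16 -> 48
Therefore result = [48, 69, 57, 48].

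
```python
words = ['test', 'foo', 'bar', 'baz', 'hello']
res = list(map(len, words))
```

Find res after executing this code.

Step 1: Map len() to each word:
  'test' -> 4
  'foo' -> 3
  'bar' -> 3
  'baz' -> 3
  'hello' -> 5
Therefore res = [4, 3, 3, 3, 5].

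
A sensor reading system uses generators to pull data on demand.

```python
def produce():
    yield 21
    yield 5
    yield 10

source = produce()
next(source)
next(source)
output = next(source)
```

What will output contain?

Step 1: produce() creates a generator.
Step 2: next(source) yields 21 (consumed and discarded).
Step 3: next(source) yields 5 (consumed and discarded).
Step 4: next(source) yields 10, assigned to output.
Therefore output = 10.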